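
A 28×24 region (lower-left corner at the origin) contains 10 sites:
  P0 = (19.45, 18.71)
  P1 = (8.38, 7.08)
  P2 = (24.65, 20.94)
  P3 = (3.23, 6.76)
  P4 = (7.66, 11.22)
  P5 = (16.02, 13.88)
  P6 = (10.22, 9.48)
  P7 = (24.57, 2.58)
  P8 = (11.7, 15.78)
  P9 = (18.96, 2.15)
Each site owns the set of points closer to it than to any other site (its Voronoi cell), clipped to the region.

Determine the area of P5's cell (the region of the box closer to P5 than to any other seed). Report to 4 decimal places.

Area of P5's cell: 65.2799

1. box [0,28]×[0,24]: [(0, 0) (28, 0) (28, 24) (0, 24)]
2. ⊥bis P5·P0 via (17.735,16.295): [(0, 0) (28, 0) (28, 9.0054) (6.8851, 24) (0, 24)]  |A|=513.6949
3. ⊥bis P5·P1 via (12.2,10.48): [(21.5277, 0) (28, 0) (28, 9.0054) (6.8851, 24) (0.1665, 24)]  |A|=253.364
4. ⊥bis P5·P2 via (20.335,17.41): [(21.5277, 0) (28, 0) (28, 8.0405) (26.1163, 10.3431) (6.8851, 24) (0.1665, 24)]  |A|=252.4552
5. ⊥bis P5·P3 via (9.625,10.32): [(5.0872, 18.4714) (21.5277, 0) (28, 0) (28, 8.0405) (26.1163, 10.3431) (6.8851, 24) (2.0096, 24)]  |A|=247.3604
6. ⊥bis P5·P4 via (11.84,12.55): [(12.6648, 9.9578) (21.5277, 0) (28, 0) (28, 8.0405) (26.1163, 10.3431) (8.5797, 22.7966)]  |A|=196.8627
7. ⊥bis P5·P6 via (13.12,11.68): [(11.3921, 13.9577) (21.9807, 0) (28, 0) (28, 8.0405) (26.1163, 10.3431) (8.5797, 22.7966)]  |A|=182.3129
8. ⊥bis P5·P7 via (20.295,8.23): [(11.3921, 13.9577) (17.3993, 6.039) (24.554, 11.4525) (8.5797, 22.7966)]  |A|=99.2332
9. ⊥bis P5·P8 via (13.86,14.83): [(12.7114, 12.2185) (17.3993, 6.039) (24.554, 11.4525) (15.2732, 18.0432)]  |A|=70.2657
10. ⊥bis P5·P9 via (17.49,8.015): [(12.7114, 12.2185) (16.1543, 7.6802) (21.2595, 8.9598) (24.554, 11.4525) (15.2732, 18.0432)]  |A|=65.2799
11. canonical 5-gon: [(12.7114, 12.2185) (16.1543, 7.6802) (21.2595, 8.9598) (24.554, 11.4525) (15.2732, 18.0432)]
12. shoelace: 65.2799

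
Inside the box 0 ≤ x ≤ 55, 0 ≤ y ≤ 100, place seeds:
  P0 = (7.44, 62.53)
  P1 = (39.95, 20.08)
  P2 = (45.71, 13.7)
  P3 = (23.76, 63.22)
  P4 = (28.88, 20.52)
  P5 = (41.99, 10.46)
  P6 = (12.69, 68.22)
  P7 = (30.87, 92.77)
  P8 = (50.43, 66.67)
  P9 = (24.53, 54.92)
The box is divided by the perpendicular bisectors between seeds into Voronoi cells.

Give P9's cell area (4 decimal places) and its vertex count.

1. box [0,55]×[0,100]: [(0, 0) (55, 0) (55, 100) (0, 100)]
2. ⊥bis P9·P0 via (15.985,58.725): [(0, 22.827) (0, 0) (55, 0) (55, 100) (34.3643, 100)]  |A|=4174.0011
3. ⊥bis P9·P1 via (32.24,37.5): [(0.2239, 23.3298) (55, 47.5735) (55, 100) (34.3643, 100)]  |A|=2226.9307
4. ⊥bis P9·P2 via (35.12,34.31): [(0.2239, 23.3298) (55, 47.5735) (55, 100) (34.3643, 100)]  |A|=2226.9307
5. ⊥bis P9·P3 via (24.145,59.07): [(15.7936, 58.2952) (0.2239, 23.3298) (55, 47.5735) (55, 61.9325)]  |A|=1050.3826
6. ⊥bis P9·P4 via (26.705,37.72): [(15.7936, 58.2952) (5.434, 35.0302) (35.1498, 38.7879) (55, 47.5735) (55, 61.9325)]  |A|=886.3282
7. ⊥bis P9·P5 via (33.26,32.69): [(15.7936, 58.2952) (5.434, 35.0302) (35.1498, 38.7879) (55, 47.5735) (55, 61.9325)]  |A|=886.3282
8. ⊥bis P9·P6 via (18.61,61.57): [(15.7936, 58.2952) (5.434, 35.0302) (35.1498, 38.7879) (55, 47.5735) (55, 61.9325)]  |A|=886.3282
9. ⊥bis P9·P7 via (27.7,73.845): [(15.7936, 58.2952) (5.434, 35.0302) (35.1498, 38.7879) (55, 47.5735) (55, 61.9325)]  |A|=886.3282
10. ⊥bis P9·P8 via (37.48,60.795): [(37.6924, 60.3268) (15.7936, 58.2952) (5.434, 35.0302) (35.1498, 38.7879) (45.4048, 43.3267)]  |A|=664.1323
11. canonical 5-gon: [(37.6924, 60.3268) (15.7936, 58.2952) (5.434, 35.0302) (35.1498, 38.7879) (45.4048, 43.3267)]
12. shoelace: 664.1323

Area of P9's cell: 664.1323 (5 vertices)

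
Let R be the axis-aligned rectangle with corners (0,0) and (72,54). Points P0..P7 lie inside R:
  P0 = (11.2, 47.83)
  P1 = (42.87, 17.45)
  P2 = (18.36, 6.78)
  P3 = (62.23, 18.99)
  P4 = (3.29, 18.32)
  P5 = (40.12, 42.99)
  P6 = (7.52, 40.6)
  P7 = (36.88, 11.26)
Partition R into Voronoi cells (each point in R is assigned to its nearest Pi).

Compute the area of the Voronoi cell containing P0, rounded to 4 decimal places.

Area of P0's cell: 295.6314

1. box [0,72]×[0,54]: [(0, 0) (72, 0) (72, 54) (0, 54)]
2. ⊥bis P0·P1 via (27.035,32.64): [(0, 4.457) (47.525, 54) (0, 54)]  |A|=1177.2635
3. ⊥bis P0·P2 via (14.78,27.305): [(0, 24.7271) (23.3515, 28.8) (47.525, 54) (0, 54)]  |A|=940.5963
4. ⊥bis P0·P3 via (36.715,33.41): [(0, 24.7271) (23.3515, 28.8) (47.525, 54) (0, 54)]  |A|=940.5963
5. ⊥bis P0·P4 via (7.245,33.075): [(0, 35.017) (23.2559, 28.7834) (23.3515, 28.8) (47.525, 54) (0, 54)]  |A|=820.9457
6. ⊥bis P0·P5 via (25.66,45.41): [(0, 35.017) (22.8936, 28.8805) (27.0976, 54) (0, 54)]  |A|=557.6349
7. ⊥bis P0·P6 via (9.36,44.215): [(0, 48.9791) (24.1962, 36.6635) (27.0976, 54) (0, 54)]  |A|=295.6314
8. ⊥bis P0·P7 via (24.04,29.545): [(0, 48.9791) (24.1962, 36.6635) (27.0976, 54) (0, 54)]  |A|=295.6314
9. canonical 4-gon: [(0, 48.9791) (24.1962, 36.6635) (27.0976, 54) (0, 54)]
10. shoelace: 295.6314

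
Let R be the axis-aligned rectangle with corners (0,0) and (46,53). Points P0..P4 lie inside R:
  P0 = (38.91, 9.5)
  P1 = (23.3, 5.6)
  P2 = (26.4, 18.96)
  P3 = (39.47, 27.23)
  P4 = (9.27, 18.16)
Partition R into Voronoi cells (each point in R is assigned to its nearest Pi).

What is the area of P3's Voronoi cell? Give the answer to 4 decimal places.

Area of P3's cell: 726.5526

1. box [0,46]×[0,53]: [(0, 0) (46, 0) (46, 53) (0, 53)]
2. ⊥bis P3·P0 via (39.19,18.365): [(0, 19.6028) (46, 18.1499) (46, 53) (0, 53)]  |A|=1569.6875
3. ⊥bis P3·P1 via (31.385,16.415): [(0, 39.8776) (28.3172, 18.7084) (46, 18.1499) (46, 53) (0, 53)]  |A|=1282.6254
4. ⊥bis P3·P2 via (32.935,23.095): [(35.8614, 18.4701) (46, 18.1499) (46, 53) (14.0127, 53)]  |A|=728.9246
5. ⊥bis P3·P4 via (24.37,22.695): [(16.403, 49.2223) (35.8614, 18.4701) (46, 18.1499) (46, 53) (15.2685, 53)]  |A|=726.5526
6. canonical 5-gon: [(16.403, 49.2223) (35.8614, 18.4701) (46, 18.1499) (46, 53) (15.2685, 53)]
7. shoelace: 726.5526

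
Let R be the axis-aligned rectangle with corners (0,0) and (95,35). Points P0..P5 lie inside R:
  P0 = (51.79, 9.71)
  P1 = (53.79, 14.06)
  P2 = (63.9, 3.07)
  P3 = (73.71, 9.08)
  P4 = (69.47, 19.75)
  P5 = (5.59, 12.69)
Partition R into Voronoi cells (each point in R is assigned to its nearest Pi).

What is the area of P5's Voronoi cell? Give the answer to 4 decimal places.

1. box [0,95]×[0,35]: [(0, 0) (95, 0) (95, 35) (0, 35)]
2. ⊥bis P5·P0 via (28.69,11.2): [(0, 0) (27.9676, 0) (30.2252, 35) (0, 35)]  |A|=1018.3727
3. ⊥bis P5·P1 via (29.69,13.375): [(0, 0) (27.9676, 0) (29.427, 22.6266) (29.0753, 35) (0, 35)]  |A|=1011.2592
4. ⊥bis P5·P2 via (34.745,7.88): [(0, 0) (27.9676, 0) (29.427, 22.6266) (29.0753, 35) (0, 35)]  |A|=1011.2592
5. ⊥bis P5·P3 via (39.65,10.885): [(0, 0) (27.9676, 0) (29.427, 22.6266) (29.0753, 35) (0, 35)]  |A|=1011.2592
6. ⊥bis P5·P4 via (37.53,16.22): [(0, 0) (27.9676, 0) (29.427, 22.6266) (29.0753, 35) (0, 35)]  |A|=1011.2592
7. canonical 5-gon: [(0, 0) (27.9676, 0) (29.427, 22.6266) (29.0753, 35) (0, 35)]
8. shoelace: 1011.2592

Area of P5's cell: 1011.2592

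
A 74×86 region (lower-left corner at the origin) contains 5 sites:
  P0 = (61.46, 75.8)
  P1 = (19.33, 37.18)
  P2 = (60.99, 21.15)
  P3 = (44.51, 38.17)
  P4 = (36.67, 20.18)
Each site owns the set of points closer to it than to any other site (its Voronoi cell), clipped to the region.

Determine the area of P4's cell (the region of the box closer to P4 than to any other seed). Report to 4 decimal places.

Area of P4's cell: 1026.3953

1. box [0,74]×[0,86]: [(0, 0) (74, 0) (74, 86) (0, 86)]
2. ⊥bis P4·P0 via (49.065,47.99): [(0, 69.8584) (0, 0) (74, 0) (74, 36.8764)]  |A|=3949.1881
3. ⊥bis P4·P1 via (28,28.68): [(47.5802, 48.6518) (0, 0.12) (0, 0) (74, 0) (74, 36.8764)]  |A|=2290.1047
4. ⊥bis P4·P2 via (48.83,20.665): [(47.7162, 48.5912) (47.5802, 48.6518) (0, 0.12) (0, 0) (49.6542, 0)]  |A|=1213.9832
5. ⊥bis P4·P3 via (40.59,29.175): [(48.6303, 25.671) (32.1089, 32.8711) (0, 0.12) (0, 0) (49.6542, 0)]  |A|=1026.3953
6. canonical 5-gon: [(48.6303, 25.671) (32.1089, 32.8711) (0, 0.12) (0, 0) (49.6542, 0)]
7. shoelace: 1026.3953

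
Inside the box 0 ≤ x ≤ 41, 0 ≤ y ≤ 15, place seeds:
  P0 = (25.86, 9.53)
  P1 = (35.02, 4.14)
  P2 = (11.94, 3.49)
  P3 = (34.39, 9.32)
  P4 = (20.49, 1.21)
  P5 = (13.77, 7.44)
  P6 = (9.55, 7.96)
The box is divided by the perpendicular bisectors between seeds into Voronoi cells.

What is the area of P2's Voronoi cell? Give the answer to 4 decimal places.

1. box [0,41]×[0,15]: [(0, 0) (41, 0) (41, 15) (0, 15)]
2. ⊥bis P2·P0 via (18.9,6.51): [(0, 0) (21.7247, 0) (15.2161, 15) (0, 15)]  |A|=277.0565
3. ⊥bis P2·P1 via (23.48,3.815): [(0, 0) (21.7247, 0) (15.2161, 15) (0, 15)]  |A|=277.0565
4. ⊥bis P2·P3 via (23.165,6.405): [(0, 0) (21.7247, 0) (15.2161, 15) (0, 15)]  |A|=277.0565
5. ⊥bis P2·P4 via (16.215,2.35): [(0, 0) (15.5883, 0) (17.9241, 8.7591) (15.2161, 15) (0, 15)]  |A|=250.1817
6. ⊥bis P2·P5 via (12.855,5.465): [(0, 11.4206) (0, 0) (15.5883, 0) (16.5849, 3.737)]  |A|=123.8313
7. ⊥bis P2·P6 via (10.745,5.725): [(11.464, 6.1094) (0.0376, 0) (15.5883, 0) (16.5849, 3.737)]  |A|=58.2536
8. canonical 4-gon: [(11.464, 6.1094) (0.0376, 0) (15.5883, 0) (16.5849, 3.737)]
9. shoelace: 58.2536

Area of P2's cell: 58.2536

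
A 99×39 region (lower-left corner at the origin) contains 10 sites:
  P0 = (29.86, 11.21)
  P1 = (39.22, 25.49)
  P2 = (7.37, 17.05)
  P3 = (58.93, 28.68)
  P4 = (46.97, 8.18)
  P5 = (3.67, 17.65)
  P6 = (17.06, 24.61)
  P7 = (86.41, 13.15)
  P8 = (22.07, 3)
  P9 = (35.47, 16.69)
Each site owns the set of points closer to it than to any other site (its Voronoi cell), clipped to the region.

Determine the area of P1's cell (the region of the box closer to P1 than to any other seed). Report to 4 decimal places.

Area of P1's cell: 376.2152

1. box [0,99]×[0,39]: [(0, 0) (99, 0) (99, 39) (0, 39)]
2. ⊥bis P1·P0 via (34.54,18.35): [(62.5355, 0) (99, 0) (99, 39) (3.0355, 39)]  |A|=2582.365
3. ⊥bis P1·P2 via (23.295,21.27): [(21.8677, 26.6562) (62.5355, 0) (99, 0) (99, 39) (18.5967, 39)]  |A|=2486.3231
4. ⊥bis P1·P3 via (49.075,27.085): [(21.8677, 26.6562) (52.3814, 6.6556) (47.1466, 39) (18.5967, 39)]  |A|=617.331
5. ⊥bis P1·P4 via (43.095,16.835): [(21.8677, 26.6562) (39.3853, 15.1741) (50.2178, 20.024) (47.1466, 39) (18.5967, 39)]  |A|=539.6777
6. ⊥bis P1·P5 via (21.445,21.57): [(21.8677, 26.6562) (39.3853, 15.1741) (50.2178, 20.024) (47.1466, 39) (18.5967, 39)]  |A|=539.6777
7. ⊥bis P1·P6 via (28.14,25.05): [(28.2421, 22.478) (39.3853, 15.1741) (50.2178, 20.024) (47.1466, 39) (27.586, 39)]  |A|=432.9079
8. ⊥bis P1·P7 via (62.815,19.32): [(28.2421, 22.478) (39.3853, 15.1741) (50.2178, 20.024) (47.1466, 39) (27.586, 39)]  |A|=432.9079
9. ⊥bis P1·P8 via (30.645,14.245): [(28.2421, 22.478) (39.3853, 15.1741) (50.2178, 20.024) (47.1466, 39) (27.586, 39)]  |A|=432.9079
10. ⊥bis P1·P9 via (37.345,21.09): [(28.1415, 25.0119) (45.1602, 17.7596) (50.2178, 20.024) (47.1466, 39) (27.586, 39)]  |A|=376.2152
11. canonical 5-gon: [(28.1415, 25.0119) (45.1602, 17.7596) (50.2178, 20.024) (47.1466, 39) (27.586, 39)]
12. shoelace: 376.2152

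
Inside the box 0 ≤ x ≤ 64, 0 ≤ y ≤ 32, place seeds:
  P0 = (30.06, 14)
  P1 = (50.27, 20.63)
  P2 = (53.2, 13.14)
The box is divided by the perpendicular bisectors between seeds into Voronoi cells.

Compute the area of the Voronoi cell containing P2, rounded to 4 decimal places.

1. box [0,64]×[0,32]: [(0, 0) (64, 0) (64, 32) (0, 32)]
2. ⊥bis P2·P0 via (41.63,13.57): [(41.1257, 0) (64, 0) (64, 32) (42.315, 32)]  |A|=712.95
3. ⊥bis P2·P1 via (51.735,16.885): [(41.6059, 12.9226) (41.1257, 0) (64, 0) (64, 21.6829)]  |A|=390.5826
4. canonical 4-gon: [(41.6059, 12.9226) (41.1257, 0) (64, 0) (64, 21.6829)]
5. shoelace: 390.5826

Area of P2's cell: 390.5826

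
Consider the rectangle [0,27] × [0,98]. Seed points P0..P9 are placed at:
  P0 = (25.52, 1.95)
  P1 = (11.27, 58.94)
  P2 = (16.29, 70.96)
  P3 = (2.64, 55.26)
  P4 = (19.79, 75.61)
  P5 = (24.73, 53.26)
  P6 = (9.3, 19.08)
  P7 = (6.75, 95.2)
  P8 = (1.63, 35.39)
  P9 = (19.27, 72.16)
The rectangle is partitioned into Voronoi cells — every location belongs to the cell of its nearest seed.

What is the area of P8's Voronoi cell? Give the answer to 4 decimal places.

Area of P8's cell: 279.6886

1. box [0,27]×[0,98]: [(0, 0) (27, 0) (27, 98) (0, 98)]
2. ⊥bis P8·P0 via (13.575,18.67): [(0, 8.9718) (27, 28.261) (27, 98) (0, 98)]  |A|=2143.3567
3. ⊥bis P8·P1 via (6.45,47.165): [(0, 49.8053) (0, 8.9718) (27, 28.261) (27, 38.753)]  |A|=692.8935
4. ⊥bis P8·P2 via (8.96,53.175): [(0, 49.8053) (0, 8.9718) (27, 28.261) (27, 38.753)]  |A|=692.8935
5. ⊥bis P8·P3 via (2.135,45.325): [(12.1941, 44.8137) (0, 45.4335) (0, 8.9718) (27, 28.261) (27, 38.753)]  |A|=666.2388
6. ⊥bis P8·P4 via (10.71,55.5): [(12.1941, 44.8137) (0, 45.4335) (0, 8.9718) (27, 28.261) (27, 38.753)]  |A|=666.2388
7. ⊥bis P8·P5 via (13.18,44.325): [(13.0836, 44.4496) (12.1941, 44.8137) (0, 45.4335) (0, 8.9718) (26.1028, 27.6201)]  |A|=581.5115
8. ⊥bis P8·P6 via (5.465,27.235): [(20.8161, 34.4541) (13.0836, 44.4496) (12.1941, 44.8137) (0, 45.4335) (0, 24.665)]  |A|=279.6886
9. ⊥bis P8·P7 via (4.19,65.295): [(20.8161, 34.4541) (13.0836, 44.4496) (12.1941, 44.8137) (0, 45.4335) (0, 24.665)]  |A|=279.6886
10. ⊥bis P8·P9 via (10.45,53.775): [(20.8161, 34.4541) (13.0836, 44.4496) (12.1941, 44.8137) (0, 45.4335) (0, 24.665)]  |A|=279.6886
11. canonical 5-gon: [(20.8161, 34.4541) (13.0836, 44.4496) (12.1941, 44.8137) (0, 45.4335) (0, 24.665)]
12. shoelace: 279.6886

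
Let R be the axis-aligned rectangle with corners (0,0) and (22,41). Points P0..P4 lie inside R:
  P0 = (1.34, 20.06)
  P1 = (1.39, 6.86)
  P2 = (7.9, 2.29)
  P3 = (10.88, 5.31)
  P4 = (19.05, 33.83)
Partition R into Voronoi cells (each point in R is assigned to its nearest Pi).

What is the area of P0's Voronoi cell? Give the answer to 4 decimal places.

1. box [0,22]×[0,41]: [(0, 0) (22, 0) (22, 41) (0, 41)]
2. ⊥bis P0·P1 via (1.365,13.46): [(0, 13.4548) (22, 13.5382) (22, 41) (0, 41)]  |A|=605.0771
3. ⊥bis P0·P2 via (4.62,11.175): [(0, 13.4548) (10.9076, 13.4961) (22, 17.591) (22, 41) (0, 41)]  |A|=582.5991
4. ⊥bis P0·P3 via (6.11,12.685): [(0, 13.4548) (7.3433, 13.4826) (22, 22.9623) (22, 41) (0, 41)]  |A|=536.0133
5. ⊥bis P0·P4 via (10.195,26.945): [(0, 40.0571) (0, 13.4548) (7.3433, 13.4826) (16.2056, 19.2146)]  |A|=236.4749
6. canonical 4-gon: [(0, 40.0571) (0, 13.4548) (7.3433, 13.4826) (16.2056, 19.2146)]
7. shoelace: 236.4749

Area of P0's cell: 236.4749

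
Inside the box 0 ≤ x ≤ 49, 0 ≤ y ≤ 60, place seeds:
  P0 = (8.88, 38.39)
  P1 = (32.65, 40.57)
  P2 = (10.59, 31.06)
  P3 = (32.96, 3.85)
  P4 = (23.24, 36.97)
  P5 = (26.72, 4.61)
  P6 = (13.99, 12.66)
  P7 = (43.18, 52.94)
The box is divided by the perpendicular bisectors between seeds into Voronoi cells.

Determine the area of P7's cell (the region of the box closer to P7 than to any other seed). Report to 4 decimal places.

Area of P7's cell: 302.1629

1. box [0,49]×[0,60]: [(0, 0) (49, 0) (49, 60) (0, 60)]
2. ⊥bis P7·P0 via (26.03,45.665): [(45.401, 0) (49, 0) (49, 60) (19.9491, 60)]  |A|=979.4961
3. ⊥bis P7·P1 via (37.915,46.755): [(49, 37.3189) (49, 60) (22.3556, 60)]  |A|=302.1629
4. ⊥bis P7·P2 via (26.885,42): [(49, 37.3189) (49, 60) (22.3556, 60)]  |A|=302.1629
5. ⊥bis P7·P3 via (38.07,28.395): [(49, 37.3189) (49, 60) (22.3556, 60)]  |A|=302.1629
6. ⊥bis P7·P4 via (33.21,44.955): [(49, 37.3189) (49, 60) (22.3556, 60)]  |A|=302.1629
7. ⊥bis P7·P5 via (34.95,28.775): [(49, 37.3189) (49, 60) (22.3556, 60)]  |A|=302.1629
8. ⊥bis P7·P6 via (28.585,32.8): [(49, 37.3189) (49, 60) (22.3556, 60)]  |A|=302.1629
9. canonical 3-gon: [(49, 37.3189) (49, 60) (22.3556, 60)]
10. shoelace: 302.1629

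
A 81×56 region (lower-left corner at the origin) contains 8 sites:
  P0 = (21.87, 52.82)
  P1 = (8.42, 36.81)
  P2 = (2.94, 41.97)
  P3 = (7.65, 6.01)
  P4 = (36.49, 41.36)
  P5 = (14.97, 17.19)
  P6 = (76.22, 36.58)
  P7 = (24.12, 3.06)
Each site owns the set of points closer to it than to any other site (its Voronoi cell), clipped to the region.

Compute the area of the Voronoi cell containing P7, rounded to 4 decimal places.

Area of P7's cell: 663.7161

1. box [0,81]×[0,56]: [(0, 0) (81, 0) (81, 56) (0, 56)]
2. ⊥bis P7·P0 via (22.995,27.94): [(0, 26.9002) (0, 0) (81, 0) (81, 30.5628)]  |A|=2327.2535
3. ⊥bis P7·P1 via (16.27,19.935): [(34.6069, 28.4651) (0, 12.3664) (0, 0) (81, 0) (81, 30.5628)]  |A|=2075.7686
4. ⊥bis P7·P2 via (13.53,22.515): [(34.6069, 28.4651) (0, 12.3664) (0, 0) (81, 0) (81, 30.5628)]  |A|=2075.7686
5. ⊥bis P7·P3 via (15.885,4.535): [(34.6069, 28.4651) (18.8591, 21.1394) (15.0727, 0) (81, 0) (81, 30.5628)]  |A|=1799.8447
6. ⊥bis P7·P4 via (30.305,22.21): [(24.9078, 23.9532) (18.8591, 21.1394) (15.0727, 0) (81, 0) (81, 5.8367)]  |A|=1011.8868
7. ⊥bis P7·P5 via (19.545,10.125): [(35.5776, 20.5071) (16.5374, 8.1774) (15.0727, 0) (81, 0) (81, 5.8367)]  |A|=877.3663
8. ⊥bis P7·P6 via (50.17,19.82): [(53.4396, 14.7381) (35.5776, 20.5071) (16.5374, 8.1774) (15.0727, 0) (62.9218, 0)]  |A|=663.7161
9. canonical 5-gon: [(53.4396, 14.7381) (35.5776, 20.5071) (16.5374, 8.1774) (15.0727, 0) (62.9218, 0)]
10. shoelace: 663.7161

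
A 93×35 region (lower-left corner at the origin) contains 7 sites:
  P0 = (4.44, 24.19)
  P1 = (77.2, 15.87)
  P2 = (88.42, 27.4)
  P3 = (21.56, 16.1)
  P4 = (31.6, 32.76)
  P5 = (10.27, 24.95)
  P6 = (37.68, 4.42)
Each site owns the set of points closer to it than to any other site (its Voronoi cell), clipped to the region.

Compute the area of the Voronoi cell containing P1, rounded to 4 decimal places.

Area of P1's cell: 990.7655

1. box [0,93]×[0,35]: [(0, 0) (93, 0) (93, 35) (0, 35)]
2. ⊥bis P1·P0 via (40.82,20.03): [(38.5296, 0) (93, 0) (93, 35) (42.5318, 35)]  |A|=1836.4256
3. ⊥bis P1·P2 via (82.81,21.635): [(38.5296, 0) (93, 0) (93, 11.719) (69.0757, 35) (42.5318, 35)]  |A|=1557.9348
4. ⊥bis P1·P3 via (49.38,15.985): [(49.3139, 0) (93, 0) (93, 11.719) (69.0757, 35) (49.4586, 35)]  |A|=1247.9901
5. ⊥bis P1·P4 via (54.4,24.315): [(49.3582, 10.7029) (49.3139, 0) (93, 0) (93, 11.719) (69.0757, 35) (58.3577, 35)]  |A|=1139.8795
6. ⊥bis P1·P5 via (43.735,20.41): [(49.3582, 10.7029) (49.3139, 0) (93, 0) (93, 11.719) (69.0757, 35) (58.3577, 35)]  |A|=1139.8795
7. ⊥bis P1·P6 via (57.44,10.145): [(53.8022, 22.701) (60.3793, 0) (93, 0) (93, 11.719) (69.0757, 35) (58.3577, 35)]  |A|=990.7655
8. canonical 6-gon: [(53.8022, 22.701) (60.3793, 0) (93, 0) (93, 11.719) (69.0757, 35) (58.3577, 35)]
9. shoelace: 990.7655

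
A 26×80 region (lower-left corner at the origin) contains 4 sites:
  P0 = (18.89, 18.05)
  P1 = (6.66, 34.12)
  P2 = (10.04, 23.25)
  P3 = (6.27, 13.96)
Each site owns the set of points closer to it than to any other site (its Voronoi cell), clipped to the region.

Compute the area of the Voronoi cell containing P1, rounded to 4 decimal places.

Area of P1's cell: 1292.2563

1. box [0,26]×[0,80]: [(0, 0) (26, 0) (26, 80) (0, 80)]
2. ⊥bis P1·P0 via (12.775,26.085): [(0, 16.3626) (26, 36.1498) (26, 80) (0, 80)]  |A|=1397.3379
3. ⊥bis P1·P2 via (8.35,28.685): [(0, 26.0886) (21.6085, 32.8077) (26, 36.1498) (26, 80) (0, 80)]  |A|=1292.2563
4. ⊥bis P1·P3 via (6.465,24.04): [(0, 26.0886) (21.6085, 32.8077) (26, 36.1498) (26, 80) (0, 80)]  |A|=1292.2563
5. canonical 5-gon: [(0, 26.0886) (21.6085, 32.8077) (26, 36.1498) (26, 80) (0, 80)]
6. shoelace: 1292.2563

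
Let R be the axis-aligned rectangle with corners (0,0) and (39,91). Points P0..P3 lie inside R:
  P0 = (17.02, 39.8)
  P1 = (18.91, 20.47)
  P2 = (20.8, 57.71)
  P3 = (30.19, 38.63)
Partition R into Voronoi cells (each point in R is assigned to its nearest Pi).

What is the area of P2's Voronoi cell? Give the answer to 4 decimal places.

1. box [0,39]×[0,91]: [(0, 0) (39, 0) (39, 91) (0, 91)]
2. ⊥bis P2·P0 via (18.91,48.755): [(0, 52.7461) (39, 44.5149) (39, 91) (0, 91)]  |A|=1652.4114
3. ⊥bis P2·P1 via (19.855,39.09): [(0, 52.7461) (39, 44.5149) (39, 91) (0, 91)]  |A|=1652.4114
4. ⊥bis P2·P3 via (25.495,48.17): [(0, 52.7461) (24.3505, 47.6068) (39, 54.8163) (39, 91) (0, 91)]  |A|=1576.956
5. canonical 5-gon: [(0, 52.7461) (24.3505, 47.6068) (39, 54.8163) (39, 91) (0, 91)]
6. shoelace: 1576.956

Area of P2's cell: 1576.9560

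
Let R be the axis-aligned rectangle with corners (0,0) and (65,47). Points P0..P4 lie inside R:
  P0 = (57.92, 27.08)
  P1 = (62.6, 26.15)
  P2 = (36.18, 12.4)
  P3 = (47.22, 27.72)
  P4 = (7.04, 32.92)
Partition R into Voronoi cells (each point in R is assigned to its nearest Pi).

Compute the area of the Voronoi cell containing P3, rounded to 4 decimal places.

1. box [0,65]×[0,47]: [(0, 0) (65, 0) (65, 47) (0, 47)]
2. ⊥bis P3·P0 via (52.57,27.4): [(0, 0) (50.9311, 0) (53.7423, 47) (0, 47)]  |A|=2459.8263
3. ⊥bis P3·P1 via (54.91,26.935): [(0, 0) (50.9311, 0) (53.7423, 47) (0, 47)]  |A|=2459.8263
4. ⊥bis P3·P2 via (41.7,20.06): [(51.6999, 12.8538) (53.7423, 47) (4.3159, 47)]  |A|=843.8637
5. ⊥bis P3·P4 via (27.13,30.32): [(27.1584, 30.5391) (51.6999, 12.8538) (53.7423, 47) (29.2887, 47)]  |A|=638.3261
6. canonical 4-gon: [(27.1584, 30.5391) (51.6999, 12.8538) (53.7423, 47) (29.2887, 47)]
7. shoelace: 638.3261

Area of P3's cell: 638.3261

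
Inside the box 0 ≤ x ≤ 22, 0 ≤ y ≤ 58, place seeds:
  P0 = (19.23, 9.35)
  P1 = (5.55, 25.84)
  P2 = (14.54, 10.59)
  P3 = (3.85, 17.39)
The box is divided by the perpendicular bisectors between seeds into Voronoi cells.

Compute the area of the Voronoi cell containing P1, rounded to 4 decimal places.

Area of P1's cell: 796.0310

1. box [0,22]×[0,58]: [(0, 0) (22, 0) (22, 58) (0, 58)]
2. ⊥bis P1·P0 via (12.39,17.595): [(0, 7.3163) (22, 25.5674) (22, 58) (0, 58)]  |A|=914.279
3. ⊥bis P1·P2 via (10.045,18.215): [(0, 12.2934) (20.7303, 24.5141) (22, 25.5674) (22, 58) (0, 58)]  |A|=862.6909
4. ⊥bis P1·P3 via (4.7,21.615): [(0, 22.5606) (12.9851, 19.9482) (20.7303, 24.5141) (22, 25.5674) (22, 58) (0, 58)]  |A|=796.031
5. canonical 6-gon: [(0, 22.5606) (12.9851, 19.9482) (20.7303, 24.5141) (22, 25.5674) (22, 58) (0, 58)]
6. shoelace: 796.031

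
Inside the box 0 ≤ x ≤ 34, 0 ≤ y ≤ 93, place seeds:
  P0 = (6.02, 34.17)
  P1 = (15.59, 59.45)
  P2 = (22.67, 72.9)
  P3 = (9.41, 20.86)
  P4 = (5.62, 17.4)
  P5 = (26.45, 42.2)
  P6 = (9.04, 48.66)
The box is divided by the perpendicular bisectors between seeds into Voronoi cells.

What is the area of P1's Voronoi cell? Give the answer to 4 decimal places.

Area of P1's cell: 414.5362

1. box [0,34]×[0,93]: [(0, 0) (34, 0) (34, 93) (0, 93)]
2. ⊥bis P1·P0 via (10.805,46.81): [(0, 50.9003) (34, 38.0293) (34, 93) (0, 93)]  |A|=1650.1961
3. ⊥bis P1·P2 via (19.13,66.175): [(0, 76.2449) (0, 50.9003) (34, 38.0293) (34, 58.3475)]  |A|=776.2676
4. ⊥bis P1·P3 via (12.5,40.155): [(0, 76.2449) (0, 50.9003) (34, 38.0293) (34, 58.3475)]  |A|=776.2676
5. ⊥bis P1·P4 via (10.605,38.425): [(0, 76.2449) (0, 50.9003) (34, 38.0293) (34, 58.3475)]  |A|=776.2676
6. ⊥bis P1·P5 via (21.02,50.825): [(33.4384, 58.6432) (0, 76.2449) (0, 50.9003) (13.2015, 45.9028)]  |A|=558.4044
7. ⊥bis P1·P6 via (12.315,54.055): [(19.3588, 49.7791) (33.4384, 58.6432) (0, 76.2449) (0, 61.5307)]  |A|=414.5362
8. canonical 4-gon: [(19.3588, 49.7791) (33.4384, 58.6432) (0, 76.2449) (0, 61.5307)]
9. shoelace: 414.5362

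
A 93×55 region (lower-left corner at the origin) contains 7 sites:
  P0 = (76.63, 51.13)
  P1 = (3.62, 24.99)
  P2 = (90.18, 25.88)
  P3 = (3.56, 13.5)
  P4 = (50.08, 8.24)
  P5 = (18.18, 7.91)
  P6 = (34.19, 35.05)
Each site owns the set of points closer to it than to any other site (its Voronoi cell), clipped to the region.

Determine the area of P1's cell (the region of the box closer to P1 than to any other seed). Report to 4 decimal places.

1. box [0,93]×[0,55]: [(0, 0) (93, 0) (93, 55) (0, 55)]
2. ⊥bis P1·P0 via (40.125,38.06): [(0, 0) (53.7517, 0) (34.0599, 55) (0, 55)]  |A|=2414.8207
3. ⊥bis P1·P2 via (46.9,25.435): [(0, 0) (47.1615, 0) (46.9667, 18.951) (34.0599, 55) (0, 55)]  |A|=2352.3751
4. ⊥bis P1·P3 via (3.59,19.245): [(0, 19.2637) (46.9424, 19.0186) (34.0599, 55) (0, 55)]  |A|=1451.5351
5. ⊥bis P1·P4 via (26.85,16.615): [(0, 19.2637) (27.7527, 19.1188) (37.3628, 45.7748) (34.0599, 55) (0, 55)]  |A|=1195.2927
6. ⊥bis P1·P5 via (10.9,16.45): [(0, 19.2637) (14.1143, 19.19) (33.8411, 36.0063) (37.3628, 45.7748) (34.0599, 55) (0, 55)]  |A|=1079.9167
7. ⊥bis P1·P6 via (18.905,30.02): [(0, 19.2637) (14.1143, 19.19) (20.6387, 24.7518) (10.6846, 55) (0, 55)]  |A|=569.8591
8. canonical 5-gon: [(0, 19.2637) (14.1143, 19.19) (20.6387, 24.7518) (10.6846, 55) (0, 55)]
9. shoelace: 569.8591

Area of P1's cell: 569.8591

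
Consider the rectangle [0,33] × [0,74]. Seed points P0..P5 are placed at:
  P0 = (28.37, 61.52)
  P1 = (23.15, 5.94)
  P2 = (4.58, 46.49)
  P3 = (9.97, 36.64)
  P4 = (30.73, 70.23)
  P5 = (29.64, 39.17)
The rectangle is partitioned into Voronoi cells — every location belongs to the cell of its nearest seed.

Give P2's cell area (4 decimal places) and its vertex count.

1. box [0,33]×[0,74]: [(0, 0) (33, 0) (33, 74) (0, 74)]
2. ⊥bis P2·P0 via (16.475,54.005): [(0, 0) (33, 0) (33, 27.8487) (3.8426, 74) (0, 74)]  |A|=1769.1734
3. ⊥bis P2·P1 via (13.865,26.215): [(0, 19.8655) (29.5066, 33.3781) (3.8426, 74) (0, 74)]  |A|=876.7098
4. ⊥bis P2·P3 via (7.275,41.565): [(0, 37.5841) (19.9518, 48.5018) (3.8426, 74) (0, 74)]  |A|=412.271
5. ⊥bis P2·P4 via (17.655,58.36): [(0, 37.5841) (19.9518, 48.5018) (4.7264, 72.601) (3.4564, 74) (0, 74)]  |A|=412.0008
6. ⊥bis P2·P5 via (17.11,42.83): [(0, 37.5841) (18.5413, 47.73) (19.1414, 49.7845) (4.7264, 72.601) (3.4564, 74) (0, 74)]  |A|=410.7835
7. canonical 6-gon: [(0, 37.5841) (18.5413, 47.73) (19.1414, 49.7845) (4.7264, 72.601) (3.4564, 74) (0, 74)]
8. shoelace: 410.7835

Area of P2's cell: 410.7835 (6 vertices)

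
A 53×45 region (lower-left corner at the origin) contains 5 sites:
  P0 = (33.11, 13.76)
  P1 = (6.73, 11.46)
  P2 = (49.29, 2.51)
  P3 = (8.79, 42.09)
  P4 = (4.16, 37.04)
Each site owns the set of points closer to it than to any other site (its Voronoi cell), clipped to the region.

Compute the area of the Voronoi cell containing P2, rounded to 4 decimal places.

1. box [0,53]×[0,45]: [(0, 0) (53, 0) (53, 45) (0, 45)]
2. ⊥bis P2·P0 via (41.2,8.135): [(35.5437, 0) (53, 0) (53, 25.106)]  |A|=219.129
3. ⊥bis P2·P1 via (28.01,6.985): [(35.5437, 0) (53, 0) (53, 25.106)]  |A|=219.129
4. ⊥bis P2·P3 via (29.04,22.3): [(35.5437, 0) (53, 0) (53, 25.106)]  |A|=219.129
5. ⊥bis P2·P4 via (26.725,19.775): [(35.5437, 0) (53, 0) (53, 25.106)]  |A|=219.129
6. canonical 3-gon: [(35.5437, 0) (53, 0) (53, 25.106)]
7. shoelace: 219.129

Area of P2's cell: 219.1290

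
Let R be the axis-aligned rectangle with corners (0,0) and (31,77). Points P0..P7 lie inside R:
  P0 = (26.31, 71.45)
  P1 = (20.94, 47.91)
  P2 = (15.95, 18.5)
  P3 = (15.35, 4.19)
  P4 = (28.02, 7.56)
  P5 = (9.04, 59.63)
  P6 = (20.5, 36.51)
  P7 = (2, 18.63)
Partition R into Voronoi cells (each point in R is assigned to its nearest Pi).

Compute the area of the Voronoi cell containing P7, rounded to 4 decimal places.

Area of P7's cell: 242.9530

1. box [0,31]×[0,77]: [(0, 0) (31, 0) (31, 77) (0, 77)]
2. ⊥bis P7·P0 via (14.155,45.04): [(0, 51.5547) (0, 0) (31, 0) (31, 37.2872)]  |A|=1377.0502
3. ⊥bis P7·P1 via (11.47,33.27): [(0, 40.6895) (0, 0) (31, 0) (31, 20.6369)]  |A|=950.558
4. ⊥bis P7·P2 via (8.975,18.565): [(9.1262, 34.7861) (0, 40.6895) (0, 0) (8.802, 0)]  |A|=338.763
5. ⊥bis P7·P3 via (8.675,11.41): [(8.9104, 11.6276) (9.1262, 34.7861) (0, 40.6895) (0, 3.3898)]  |A|=272.4877
6. ⊥bis P7·P4 via (15.01,13.095): [(8.9104, 11.6276) (9.1262, 34.7861) (0, 40.6895) (0, 3.3898)]  |A|=272.4877
7. ⊥bis P7·P5 via (5.52,39.13): [(8.9104, 11.6276) (9.1262, 34.7861) (1.2872, 39.8568) (0, 40.0778) (0, 3.3898)]  |A|=272.0941
8. ⊥bis P7·P6 via (11.25,27.57): [(8.9104, 11.6276) (9.0798, 29.8154) (0, 39.2101) (0, 3.3898)]  |A|=242.953
9. canonical 4-gon: [(8.9104, 11.6276) (9.0798, 29.8154) (0, 39.2101) (0, 3.3898)]
10. shoelace: 242.953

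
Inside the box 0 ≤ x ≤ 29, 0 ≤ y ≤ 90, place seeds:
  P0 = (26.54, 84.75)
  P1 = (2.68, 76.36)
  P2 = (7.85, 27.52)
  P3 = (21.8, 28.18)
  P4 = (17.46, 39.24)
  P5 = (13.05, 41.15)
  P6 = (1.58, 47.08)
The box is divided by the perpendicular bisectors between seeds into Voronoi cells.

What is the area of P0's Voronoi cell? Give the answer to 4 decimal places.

1. box [0,29]×[0,90]: [(0, 0) (29, 0) (29, 90) (0, 90)]
2. ⊥bis P0·P1 via (14.61,80.555): [(29, 39.6318) (29, 90) (11.2888, 90)]  |A|=446.0401
3. ⊥bis P0·P2 via (17.195,56.135): [(23.9756, 53.9206) (29, 52.2798) (29, 90) (11.2888, 90)]  |A|=414.2657
4. ⊥bis P0·P3 via (24.17,56.465): [(23.0478, 56.559) (29, 56.0603) (29, 90) (11.2888, 90)]  |A|=397.1474
5. ⊥bis P0·P4 via (22,61.995): [(21.0712, 62.1803) (29, 60.5984) (29, 90) (11.2888, 90)]  |A|=362.92
6. ⊥bis P0·P5 via (19.795,62.95): [(20.9233, 62.6009) (24.4822, 61.4998) (29, 60.5984) (29, 90) (11.2888, 90)]  |A|=362.253
7. ⊥bis P0·P6 via (14.06,65.915): [(20.9233, 62.6009) (24.4822, 61.4998) (29, 60.5984) (29, 90) (11.2888, 90)]  |A|=362.253
8. canonical 5-gon: [(20.9233, 62.6009) (24.4822, 61.4998) (29, 60.5984) (29, 90) (11.2888, 90)]
9. shoelace: 362.253

Area of P0's cell: 362.2530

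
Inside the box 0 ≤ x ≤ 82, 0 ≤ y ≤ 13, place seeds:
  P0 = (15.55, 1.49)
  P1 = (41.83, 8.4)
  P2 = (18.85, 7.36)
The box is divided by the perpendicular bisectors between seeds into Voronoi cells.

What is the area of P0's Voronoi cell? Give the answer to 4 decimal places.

Area of P0's cell: 175.6172

1. box [0,82]×[0,13]: [(0, 0) (82, 0) (82, 13) (0, 13)]
2. ⊥bis P0·P1 via (28.69,4.945): [(0, 0) (29.9902, 0) (26.572, 13) (0, 13)]  |A|=367.6547
3. ⊥bis P0·P2 via (17.2,4.425): [(0, 0) (25.0711, 0) (1.9469, 13) (0, 13)]  |A|=175.6172
4. canonical 4-gon: [(0, 0) (25.0711, 0) (1.9469, 13) (0, 13)]
5. shoelace: 175.6172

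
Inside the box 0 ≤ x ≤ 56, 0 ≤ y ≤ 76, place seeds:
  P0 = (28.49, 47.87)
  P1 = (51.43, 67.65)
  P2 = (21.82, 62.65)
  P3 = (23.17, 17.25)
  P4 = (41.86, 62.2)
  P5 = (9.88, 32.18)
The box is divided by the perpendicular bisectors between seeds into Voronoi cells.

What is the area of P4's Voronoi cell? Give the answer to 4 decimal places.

Area of P4's cell: 486.4023

1. box [0,56]×[0,76]: [(0, 0) (56, 0) (56, 76) (0, 76)]
2. ⊥bis P4·P0 via (35.175,55.035): [(56, 35.6051) (56, 76) (12.7047, 76)]  |A|=874.4551
3. ⊥bis P4·P1 via (46.645,64.925): [(56, 35.6051) (56, 48.498) (40.3379, 76) (12.7047, 76)]  |A|=659.0856
4. ⊥bis P4·P2 via (31.84,62.425): [(31.7459, 58.2344) (56, 35.6051) (56, 48.498) (40.3379, 76) (32.1448, 76)]  |A|=486.4023
5. ⊥bis P4·P3 via (32.515,39.725): [(31.7459, 58.2344) (56, 35.6051) (56, 48.498) (40.3379, 76) (32.1448, 76)]  |A|=486.4023
6. ⊥bis P4·P5 via (25.87,47.19): [(31.7459, 58.2344) (56, 35.6051) (56, 48.498) (40.3379, 76) (32.1448, 76)]  |A|=486.4023
7. canonical 5-gon: [(31.7459, 58.2344) (56, 35.6051) (56, 48.498) (40.3379, 76) (32.1448, 76)]
8. shoelace: 486.4023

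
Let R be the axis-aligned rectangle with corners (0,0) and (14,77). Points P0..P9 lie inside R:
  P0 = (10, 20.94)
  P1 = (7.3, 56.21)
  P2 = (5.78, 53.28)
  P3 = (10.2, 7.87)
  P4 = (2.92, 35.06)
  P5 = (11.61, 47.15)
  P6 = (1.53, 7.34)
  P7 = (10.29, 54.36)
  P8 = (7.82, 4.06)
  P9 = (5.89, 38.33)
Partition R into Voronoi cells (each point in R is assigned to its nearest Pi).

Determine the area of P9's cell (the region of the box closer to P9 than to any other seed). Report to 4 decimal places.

1. box [0,14]×[0,77]: [(0, 0) (14, 0) (14, 77) (0, 77)]
2. ⊥bis P9·P0 via (7.945,29.635): [(0, 27.7573) (14, 31.0661) (14, 77) (0, 77)]  |A|=666.2368
3. ⊥bis P9·P1 via (6.595,47.27): [(0, 47.7901) (0, 27.7573) (14, 31.0661) (14, 46.686)]  |A|=249.5697
4. ⊥bis P9·P2 via (5.835,45.805): [(0, 45.7621) (0, 27.7573) (14, 31.0661) (14, 45.8651)]  |A|=229.6268
5. ⊥bis P9·P3 via (8.045,23.1): [(0, 45.7621) (0, 27.7573) (14, 31.0661) (14, 45.8651)]  |A|=229.6268
6. ⊥bis P9·P4 via (4.405,36.695): [(0, 45.7621) (0, 40.6959) (11.3041, 30.4289) (14, 31.0661) (14, 45.8651)]  |A|=156.4974
7. ⊥bis P9·P5 via (8.75,42.74): [(4.0442, 45.7918) (0, 45.7621) (0, 40.6959) (11.3041, 30.4289) (14, 31.0661) (14, 39.3352)]  |A|=123.9926
8. ⊥bis P9·P6 via (3.71,22.835): [(4.0442, 45.7918) (0, 45.7621) (0, 40.6959) (11.3041, 30.4289) (14, 31.0661) (14, 39.3352)]  |A|=123.9926
9. ⊥bis P9·P7 via (8.09,46.345): [(4.0442, 45.7918) (0, 45.7621) (0, 40.6959) (11.3041, 30.4289) (14, 31.0661) (14, 39.3352)]  |A|=123.9926
10. ⊥bis P9·P8 via (6.855,21.195): [(4.0442, 45.7918) (0, 45.7621) (0, 40.6959) (11.3041, 30.4289) (14, 31.0661) (14, 39.3352)]  |A|=123.9926
11. canonical 6-gon: [(4.0442, 45.7918) (0, 45.7621) (0, 40.6959) (11.3041, 30.4289) (14, 31.0661) (14, 39.3352)]
12. shoelace: 123.9926

Area of P9's cell: 123.9926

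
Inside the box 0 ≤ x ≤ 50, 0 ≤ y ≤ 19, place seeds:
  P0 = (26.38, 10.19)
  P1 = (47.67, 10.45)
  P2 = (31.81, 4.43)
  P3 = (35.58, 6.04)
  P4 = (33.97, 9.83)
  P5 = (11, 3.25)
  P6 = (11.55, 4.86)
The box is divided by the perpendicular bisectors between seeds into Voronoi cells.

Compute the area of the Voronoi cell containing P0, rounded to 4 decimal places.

1. box [0,50]×[0,19]: [(0, 0) (50, 0) (50, 19) (0, 19)]
2. ⊥bis P0·P1 via (37.025,10.32): [(0, 0) (37.151, 0) (36.919, 19) (0, 19)]  |A|=703.6653
3. ⊥bis P0·P2 via (29.095,7.31): [(0, 0) (21.3407, 0) (36.9711, 14.7349) (36.919, 19) (0, 19)]  |A|=587.1842
4. ⊥bis P0·P3 via (30.98,8.115): [(0, 0) (21.3407, 0) (31.7429, 9.8062) (35.8901, 19) (0, 19)]  |A|=571.1764
5. ⊥bis P0·P4 via (30.175,10.01): [(0, 0) (21.3407, 0) (30.0915, 8.2494) (30.6014, 19) (0, 19)]  |A|=538.3851
6. ⊥bis P0·P5 via (18.69,6.72): [(21.6084, 0.2524) (30.0915, 8.2494) (30.6014, 19) (13.1488, 19)]  |A|=207.1575
7. ⊥bis P0·P6 via (18.965,7.525): [(21.463, 0.5746) (21.6084, 0.2524) (30.0915, 8.2494) (30.6014, 19) (14.8408, 19)]  |A|=191.5698
8. canonical 5-gon: [(21.463, 0.5746) (21.6084, 0.2524) (30.0915, 8.2494) (30.6014, 19) (14.8408, 19)]
9. shoelace: 191.5698

Area of P0's cell: 191.5698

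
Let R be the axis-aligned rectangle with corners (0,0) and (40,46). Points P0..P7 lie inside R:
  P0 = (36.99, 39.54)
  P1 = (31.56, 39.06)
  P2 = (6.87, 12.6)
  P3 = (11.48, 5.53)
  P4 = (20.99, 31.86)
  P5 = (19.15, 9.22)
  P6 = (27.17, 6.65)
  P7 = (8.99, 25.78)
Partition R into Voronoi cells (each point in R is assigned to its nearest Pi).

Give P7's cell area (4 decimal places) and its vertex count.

Area of P7's cell: 348.4176 (5 vertices)

1. box [0,40]×[0,46]: [(0, 0) (40, 0) (40, 46) (0, 46)]
2. ⊥bis P7·P0 via (22.99,32.66): [(0, 0) (39.0401, 0) (16.4343, 46) (0, 46)]  |A|=1275.9112
3. ⊥bis P7·P1 via (20.275,32.42): [(0, 0) (39.0401, 0) (37.4659, 3.2033) (12.2846, 46) (0, 46)]  |A|=1187.1144
4. ⊥bis P7·P2 via (7.93,19.19): [(0, 20.4655) (30.1637, 15.6137) (12.2846, 46) (0, 46)]  |A|=571.7489
5. ⊥bis P7·P3 via (10.235,15.655): [(0, 20.4655) (21.384, 17.0259) (28.7965, 17.9374) (12.2846, 46) (0, 46)]  |A|=562.5139
6. ⊥bis P7·P4 via (14.99,28.82): [(0, 20.4655) (20.9285, 17.0992) (6.2855, 46) (0, 46)]  |A|=358.0271
7. ⊥bis P7·P5 via (14.07,17.5): [(0, 20.4655) (14.977, 18.0565) (19.1472, 20.615) (6.2855, 46) (0, 46)]  |A|=348.4176
8. ⊥bis P7·P6 via (18.08,16.215): [(0, 20.4655) (14.977, 18.0565) (19.1472, 20.615) (6.2855, 46) (0, 46)]  |A|=348.4176
9. canonical 5-gon: [(0, 20.4655) (14.977, 18.0565) (19.1472, 20.615) (6.2855, 46) (0, 46)]
10. shoelace: 348.4176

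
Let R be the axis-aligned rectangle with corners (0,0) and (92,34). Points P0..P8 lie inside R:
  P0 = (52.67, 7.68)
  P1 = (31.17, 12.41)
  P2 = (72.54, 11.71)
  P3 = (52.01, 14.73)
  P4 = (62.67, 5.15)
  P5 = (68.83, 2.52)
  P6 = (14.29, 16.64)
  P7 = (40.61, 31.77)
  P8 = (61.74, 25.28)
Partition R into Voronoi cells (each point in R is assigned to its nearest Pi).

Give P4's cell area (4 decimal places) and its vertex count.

Area of P4's cell: 113.3198 (6 vertices)

1. box [0,92]×[0,34]: [(0, 0) (92, 0) (92, 34) (0, 34)]
2. ⊥bis P4·P0 via (57.67,6.415): [(56.047, 0) (92, 0) (92, 34) (64.649, 34)]  |A|=1076.1678
3. ⊥bis P4·P1 via (46.92,8.78): [(56.047, 0) (92, 0) (92, 34) (64.649, 34)]  |A|=1076.1678
4. ⊥bis P4·P2 via (67.605,8.43): [(60.7784, 18.7011) (56.047, 0) (73.2079, 0)]  |A|=160.4642
5. ⊥bis P4·P3 via (57.34,9.94): [(62.664, 15.8642) (59.0406, 11.8323) (56.047, 0) (73.2079, 0)]  |A|=151.5233
6. ⊥bis P4·P5 via (65.75,3.835): [(67.67, 8.3321) (62.664, 15.8642) (59.0406, 11.8323) (56.047, 0) (64.1127, 0)]  |A|=113.6318
7. ⊥bis P4·P6 via (38.48,10.895): [(67.67, 8.3321) (62.664, 15.8642) (59.0406, 11.8323) (56.047, 0) (64.1127, 0)]  |A|=113.6318
8. ⊥bis P4·P7 via (51.64,18.46): [(67.67, 8.3321) (62.664, 15.8642) (59.0406, 11.8323) (56.047, 0) (64.1127, 0)]  |A|=113.6318
9. ⊥bis P4·P8 via (62.205,15.215): [(67.67, 8.3321) (63.0689, 15.2549) (62.0752, 15.209) (59.0406, 11.8323) (56.047, 0) (64.1127, 0)]  |A|=113.3198
10. canonical 6-gon: [(67.67, 8.3321) (63.0689, 15.2549) (62.0752, 15.209) (59.0406, 11.8323) (56.047, 0) (64.1127, 0)]
11. shoelace: 113.3198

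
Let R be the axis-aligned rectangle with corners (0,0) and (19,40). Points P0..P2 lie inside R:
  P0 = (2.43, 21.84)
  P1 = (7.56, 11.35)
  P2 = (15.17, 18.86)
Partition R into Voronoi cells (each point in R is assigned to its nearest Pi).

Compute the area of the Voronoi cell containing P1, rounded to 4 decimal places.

1. box [0,19]×[0,40]: [(0, 0) (19, 0) (19, 40) (0, 40)]
2. ⊥bis P1·P0 via (4.995,16.595): [(0, 14.1523) (0, 0) (19, 0) (19, 23.444)]  |A|=357.1641
3. ⊥bis P1·P2 via (11.365,15.105): [(8.2997, 18.2111) (0, 14.1523) (0, 0) (19, 0) (19, 7.3683)]  |A|=271.1571
4. canonical 5-gon: [(8.2997, 18.2111) (0, 14.1523) (0, 0) (19, 0) (19, 7.3683)]
5. shoelace: 271.1571

Area of P1's cell: 271.1571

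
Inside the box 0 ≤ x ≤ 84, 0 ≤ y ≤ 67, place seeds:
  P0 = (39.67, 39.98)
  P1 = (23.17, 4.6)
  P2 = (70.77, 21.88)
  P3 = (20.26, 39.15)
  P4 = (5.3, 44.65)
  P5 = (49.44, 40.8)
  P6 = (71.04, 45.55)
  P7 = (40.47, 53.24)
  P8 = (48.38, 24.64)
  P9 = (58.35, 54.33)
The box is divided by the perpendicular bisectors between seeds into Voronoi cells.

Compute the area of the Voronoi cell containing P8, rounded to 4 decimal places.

1. box [0,84]×[0,67]: [(0, 0) (84, 0) (84, 67) (0, 67)]
2. ⊥bis P8·P0 via (44.025,32.31): [(0, 7.3128) (0, 0) (84, 0) (84, 55.0077)]  |A|=2617.4578
3. ⊥bis P8·P1 via (35.775,14.62): [(28.6516, 23.5811) (47.3968, 0) (84, 0) (84, 55.0077)]  |A|=1953.8635
4. ⊥bis P8·P2 via (59.575,23.26): [(61.9448, 42.4848) (28.6516, 23.5811) (47.3968, 0) (56.7078, 0)]  |A|=767.5087
5. ⊥bis P8·P3 via (34.32,31.895): [(61.9448, 42.4848) (30.6012, 24.688) (29.4874, 22.5296) (47.3968, 0) (56.7078, 0)]  |A|=766.0212
6. ⊥bis P8·P4 via (26.84,34.645): [(61.9448, 42.4848) (30.6012, 24.688) (29.4874, 22.5296) (47.3968, 0) (56.7078, 0)]  |A|=766.0212
7. ⊥bis P8·P5 via (48.91,32.72): [(60.6462, 31.9502) (45.1782, 32.9648) (30.6012, 24.688) (29.4874, 22.5296) (47.3968, 0) (56.7078, 0)]  |A|=683.8873
8. ⊥bis P8·P6 via (59.71,35.095): [(60.6462, 31.9502) (45.1782, 32.9648) (30.6012, 24.688) (29.4874, 22.5296) (47.3968, 0) (56.7078, 0)]  |A|=683.8873
9. ⊥bis P8·P7 via (44.425,38.94): [(60.6462, 31.9502) (45.1782, 32.9648) (30.6012, 24.688) (29.4874, 22.5296) (47.3968, 0) (56.7078, 0)]  |A|=683.8873
10. ⊥bis P8·P9 via (53.365,39.485): [(60.6462, 31.9502) (45.1782, 32.9648) (30.6012, 24.688) (29.4874, 22.5296) (47.3968, 0) (56.7078, 0)]  |A|=683.8873
11. canonical 6-gon: [(60.6462, 31.9502) (45.1782, 32.9648) (30.6012, 24.688) (29.4874, 22.5296) (47.3968, 0) (56.7078, 0)]
12. shoelace: 683.8873

Area of P8's cell: 683.8873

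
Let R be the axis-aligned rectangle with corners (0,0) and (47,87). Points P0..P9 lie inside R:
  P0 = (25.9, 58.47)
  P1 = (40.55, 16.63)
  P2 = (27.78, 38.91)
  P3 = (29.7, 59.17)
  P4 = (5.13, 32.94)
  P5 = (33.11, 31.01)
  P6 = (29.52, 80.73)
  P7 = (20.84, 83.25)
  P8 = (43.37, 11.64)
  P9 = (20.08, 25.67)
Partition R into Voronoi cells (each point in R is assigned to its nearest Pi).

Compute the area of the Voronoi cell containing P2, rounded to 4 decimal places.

Area of P2's cell: 346.9986

1. box [0,47]×[0,87]: [(0, 0) (47, 0) (47, 87) (0, 87)]
2. ⊥bis P2·P0 via (26.84,48.69): [(0, 46.1103) (0, 0) (47, 0) (47, 50.6277)]  |A|=2273.3419
3. ⊥bis P2·P1 via (34.165,27.77): [(0, 46.1103) (0, 8.188) (47, 35.1265) (47, 50.6277)]  |A|=1255.4512
4. ⊥bis P2·P3 via (28.74,49.04): [(29.6169, 48.9569) (0, 46.1103) (0, 8.188) (47, 35.1265) (47, 47.3095)]  |A|=1226.6114
5. ⊥bis P2·P4 via (16.455,35.925): [(29.6169, 48.9569) (13.4302, 47.4011) (20.6467, 20.0218) (47, 35.1265) (47, 47.3095)]  |A|=646.6147
6. ⊥bis P2·P5 via (30.445,34.96): [(29.6169, 48.9569) (13.4302, 47.4011) (18.7832, 27.092) (47, 46.1294) (47, 47.3095)]  |A|=384.1473
7. ⊥bis P2·P6 via (28.65,59.82): [(29.6169, 48.9569) (13.4302, 47.4011) (18.7832, 27.092) (47, 46.1294) (47, 47.3095)]  |A|=384.1473
8. ⊥bis P2·P7 via (24.31,61.08): [(29.6169, 48.9569) (13.4302, 47.4011) (18.7832, 27.092) (47, 46.1294) (47, 47.3095)]  |A|=384.1473
9. ⊥bis P2·P8 via (35.575,25.275): [(29.6169, 48.9569) (13.4302, 47.4011) (18.7832, 27.092) (47, 46.1294) (47, 47.3095)]  |A|=384.1473
10. ⊥bis P2·P9 via (23.93,32.29): [(29.6169, 48.9569) (13.4302, 47.4011) (16.2333, 36.7662) (25.3036, 31.4912) (47, 46.1294) (47, 47.3095)]  |A|=346.9986
11. canonical 6-gon: [(29.6169, 48.9569) (13.4302, 47.4011) (16.2333, 36.7662) (25.3036, 31.4912) (47, 46.1294) (47, 47.3095)]
12. shoelace: 346.9986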